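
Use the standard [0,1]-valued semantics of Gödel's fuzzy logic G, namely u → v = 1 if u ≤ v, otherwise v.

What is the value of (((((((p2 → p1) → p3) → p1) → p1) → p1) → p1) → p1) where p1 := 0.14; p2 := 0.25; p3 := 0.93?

(p2 → p1): 0.25 > 0.14, so result = 0.14
((p2 → p1) → p3): 0.14 ≤ 0.93, so result = 1
(((p2 → p1) → p3) → p1): 1 > 0.14, so result = 0.14
((((p2 → p1) → p3) → p1) → p1): 0.14 ≤ 0.14, so result = 1
(((((p2 → p1) → p3) → p1) → p1) → p1): 1 > 0.14, so result = 0.14
((((((p2 → p1) → p3) → p1) → p1) → p1) → p1): 0.14 ≤ 0.14, so result = 1
(((((((p2 → p1) → p3) → p1) → p1) → p1) → p1) → p1): 1 > 0.14, so result = 0.14

0.14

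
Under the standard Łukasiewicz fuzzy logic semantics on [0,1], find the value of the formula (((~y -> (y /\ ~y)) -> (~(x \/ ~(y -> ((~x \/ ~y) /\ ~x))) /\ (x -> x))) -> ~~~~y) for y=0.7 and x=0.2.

0.90

~y: Łukasiewicz ¬ gives 1 − 0.7 = 0.3
~y: Łukasiewicz ¬ gives 1 − 0.7 = 0.3
(y /\ ~y) = min(0.7, 0.3) = 0.3
(~y -> (y /\ ~y)): min(1, 1 − 0.3 + 0.3) = 1
~x: Łukasiewicz ¬ gives 1 − 0.2 = 0.8
~y: Łukasiewicz ¬ gives 1 − 0.7 = 0.3
(~x \/ ~y) = max(0.8, 0.3) = 0.8
~x: Łukasiewicz ¬ gives 1 − 0.2 = 0.8
((~x \/ ~y) /\ ~x) = min(0.8, 0.8) = 0.8
(y -> ((~x \/ ~y) /\ ~x)): min(1, 1 − 0.7 + 0.8) = 1
~(y -> ((~x \/ ~y) /\ ~x)): Łukasiewicz ¬ gives 1 − 1 = 0
(x \/ ~(y -> ((~x \/ ~y) /\ ~x))) = max(0.2, 0) = 0.2
~(x \/ ~(y -> ((~x \/ ~y) /\ ~x))): Łukasiewicz ¬ gives 1 − 0.2 = 0.8
(x -> x): min(1, 1 − 0.2 + 0.2) = 1
(~(x \/ ~(y -> ((~x \/ ~y) /\ ~x))) /\ (x -> x)) = min(0.8, 1) = 0.8
((~y -> (y /\ ~y)) -> (~(x \/ ~(y -> ((~x \/ ~y) /\ ~x))) /\ (x -> x))): min(1, 1 − 1 + 0.8) = 0.8
~y: Łukasiewicz ¬ gives 1 − 0.7 = 0.3
~~y: Łukasiewicz ¬ gives 1 − 0.3 = 0.7
~~~y: Łukasiewicz ¬ gives 1 − 0.7 = 0.3
~~~~y: Łukasiewicz ¬ gives 1 − 0.3 = 0.7
(((~y -> (y /\ ~y)) -> (~(x \/ ~(y -> ((~x \/ ~y) /\ ~x))) /\ (x -> x))) -> ~~~~y): min(1, 1 − 0.8 + 0.7) = 0.9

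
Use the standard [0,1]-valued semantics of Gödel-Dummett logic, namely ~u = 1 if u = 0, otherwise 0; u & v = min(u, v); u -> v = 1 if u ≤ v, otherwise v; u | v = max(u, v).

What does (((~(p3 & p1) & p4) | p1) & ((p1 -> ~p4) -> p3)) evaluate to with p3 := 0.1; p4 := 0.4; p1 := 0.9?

(p3 & p1) = min(0.1, 0.9) = 0.1
~(p3 & p1): Gödel ¬ of 0.1 = 0 (operand ≠ 0)
(~(p3 & p1) & p4) = min(0, 0.4) = 0
((~(p3 & p1) & p4) | p1) = max(0, 0.9) = 0.9
~p4: Gödel ¬ of 0.4 = 0 (operand ≠ 0)
(p1 -> ~p4): 0.9 > 0, so result = 0
((p1 -> ~p4) -> p3): 0 ≤ 0.1, so result = 1
(((~(p3 & p1) & p4) | p1) & ((p1 -> ~p4) -> p3)) = min(0.9, 1) = 0.9

0.90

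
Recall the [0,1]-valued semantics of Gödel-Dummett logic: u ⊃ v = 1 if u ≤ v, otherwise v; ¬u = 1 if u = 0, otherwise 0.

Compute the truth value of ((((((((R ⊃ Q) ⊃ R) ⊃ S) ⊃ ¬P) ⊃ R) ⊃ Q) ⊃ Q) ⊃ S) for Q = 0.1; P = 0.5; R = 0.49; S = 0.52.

(R ⊃ Q): 0.49 > 0.1, so result = 0.1
((R ⊃ Q) ⊃ R): 0.1 ≤ 0.49, so result = 1
(((R ⊃ Q) ⊃ R) ⊃ S): 1 > 0.52, so result = 0.52
¬P: Gödel ¬ of 0.5 = 0 (operand ≠ 0)
((((R ⊃ Q) ⊃ R) ⊃ S) ⊃ ¬P): 0.52 > 0, so result = 0
(((((R ⊃ Q) ⊃ R) ⊃ S) ⊃ ¬P) ⊃ R): 0 ≤ 0.49, so result = 1
((((((R ⊃ Q) ⊃ R) ⊃ S) ⊃ ¬P) ⊃ R) ⊃ Q): 1 > 0.1, so result = 0.1
(((((((R ⊃ Q) ⊃ R) ⊃ S) ⊃ ¬P) ⊃ R) ⊃ Q) ⊃ Q): 0.1 ≤ 0.1, so result = 1
((((((((R ⊃ Q) ⊃ R) ⊃ S) ⊃ ¬P) ⊃ R) ⊃ Q) ⊃ Q) ⊃ S): 1 > 0.52, so result = 0.52

0.52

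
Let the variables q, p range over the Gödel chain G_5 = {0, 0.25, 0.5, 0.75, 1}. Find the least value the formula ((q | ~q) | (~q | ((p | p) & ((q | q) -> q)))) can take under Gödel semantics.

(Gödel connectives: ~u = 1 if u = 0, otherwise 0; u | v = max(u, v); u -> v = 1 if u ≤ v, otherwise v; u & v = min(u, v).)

0.25

The minimum is attained at q = 0.25, p = 0:
  ~q: Gödel ¬ of 0.25 = 0 (operand ≠ 0)
  (q | ~q) = max(0.25, 0) = 0.25
  ~q: Gödel ¬ of 0.25 = 0 (operand ≠ 0)
  (p | p) = max(0, 0) = 0
  (q | q) = max(0.25, 0.25) = 0.25
  ((q | q) -> q): 0.25 ≤ 0.25, so result = 1
  ((p | p) & ((q | q) -> q)) = min(0, 1) = 0
  (~q | ((p | p) & ((q | q) -> q))) = max(0, 0) = 0
  ((q | ~q) | (~q | ((p | p) & ((q | q) -> q)))) = max(0.25, 0) = 0.25
Checking all 25 assignments confirms none give a value below 0.25.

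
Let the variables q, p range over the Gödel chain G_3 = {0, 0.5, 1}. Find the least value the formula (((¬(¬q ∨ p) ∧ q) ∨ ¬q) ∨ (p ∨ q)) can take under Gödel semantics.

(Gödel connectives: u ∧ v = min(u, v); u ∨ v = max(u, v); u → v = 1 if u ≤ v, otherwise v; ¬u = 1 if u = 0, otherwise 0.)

The minimum is attained at q = 0.5, p = 0:
  ¬q: Gödel ¬ of 0.5 = 0 (operand ≠ 0)
  (¬q ∨ p) = max(0, 0) = 0
  ¬(¬q ∨ p): Gödel ¬ of 0 = 1 (operand is 0)
  (¬(¬q ∨ p) ∧ q) = min(1, 0.5) = 0.5
  ¬q: Gödel ¬ of 0.5 = 0 (operand ≠ 0)
  ((¬(¬q ∨ p) ∧ q) ∨ ¬q) = max(0.5, 0) = 0.5
  (p ∨ q) = max(0, 0.5) = 0.5
  (((¬(¬q ∨ p) ∧ q) ∨ ¬q) ∨ (p ∨ q)) = max(0.5, 0.5) = 0.5
Checking all 9 assignments confirms none give a value below 0.50.

0.50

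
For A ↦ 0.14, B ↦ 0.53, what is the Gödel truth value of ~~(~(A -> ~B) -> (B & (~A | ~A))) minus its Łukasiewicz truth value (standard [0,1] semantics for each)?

Gödel evaluation:
  ~B: Gödel ¬ of 0.53 = 0 (operand ≠ 0)
  (A -> ~B): 0.14 > 0, so result = 0
  ~(A -> ~B): Gödel ¬ of 0 = 1 (operand is 0)
  ~A: Gödel ¬ of 0.14 = 0 (operand ≠ 0)
  ~A: Gödel ¬ of 0.14 = 0 (operand ≠ 0)
  (~A | ~A) = max(0, 0) = 0
  (B & (~A | ~A)) = min(0.53, 0) = 0
  (~(A -> ~B) -> (B & (~A | ~A))): 1 > 0, so result = 0
  ~(~(A -> ~B) -> (B & (~A | ~A))): Gödel ¬ of 0 = 1 (operand is 0)
  ~~(~(A -> ~B) -> (B & (~A | ~A))): Gödel ¬ of 1 = 0 (operand ≠ 0)
  Gödel value = 0
Łukasiewicz evaluation:
  ~B: Łukasiewicz ¬ gives 1 − 0.53 = 0.47
  (A -> ~B): min(1, 1 − 0.14 + 0.47) = 1
  ~(A -> ~B): Łukasiewicz ¬ gives 1 − 1 = 0
  ~A: Łukasiewicz ¬ gives 1 − 0.14 = 0.86
  ~A: Łukasiewicz ¬ gives 1 − 0.14 = 0.86
  (~A | ~A) = max(0.86, 0.86) = 0.86
  (B & (~A | ~A)) = min(0.53, 0.86) = 0.53
  (~(A -> ~B) -> (B & (~A | ~A))): min(1, 1 − 0 + 0.53) = 1
  ~(~(A -> ~B) -> (B & (~A | ~A))): Łukasiewicz ¬ gives 1 − 1 = 0
  ~~(~(A -> ~B) -> (B & (~A | ~A))): Łukasiewicz ¬ gives 1 − 0 = 1
  Łukasiewicz value = 1
Difference: 0 − 1 = -1.00

-1.00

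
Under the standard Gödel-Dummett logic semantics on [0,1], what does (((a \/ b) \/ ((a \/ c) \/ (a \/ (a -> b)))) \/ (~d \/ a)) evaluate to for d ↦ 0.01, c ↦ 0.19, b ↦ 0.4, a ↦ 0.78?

(a \/ b) = max(0.78, 0.4) = 0.78
(a \/ c) = max(0.78, 0.19) = 0.78
(a -> b): 0.78 > 0.4, so result = 0.4
(a \/ (a -> b)) = max(0.78, 0.4) = 0.78
((a \/ c) \/ (a \/ (a -> b))) = max(0.78, 0.78) = 0.78
((a \/ b) \/ ((a \/ c) \/ (a \/ (a -> b)))) = max(0.78, 0.78) = 0.78
~d: Gödel ¬ of 0.01 = 0 (operand ≠ 0)
(~d \/ a) = max(0, 0.78) = 0.78
(((a \/ b) \/ ((a \/ c) \/ (a \/ (a -> b)))) \/ (~d \/ a)) = max(0.78, 0.78) = 0.78

0.78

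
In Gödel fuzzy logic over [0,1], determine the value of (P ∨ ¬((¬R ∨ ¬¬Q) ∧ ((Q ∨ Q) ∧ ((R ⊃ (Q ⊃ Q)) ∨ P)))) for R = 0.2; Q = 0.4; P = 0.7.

0.70

¬R: Gödel ¬ of 0.2 = 0 (operand ≠ 0)
¬Q: Gödel ¬ of 0.4 = 0 (operand ≠ 0)
¬¬Q: Gödel ¬ of 0 = 1 (operand is 0)
(¬R ∨ ¬¬Q) = max(0, 1) = 1
(Q ∨ Q) = max(0.4, 0.4) = 0.4
(Q ⊃ Q): 0.4 ≤ 0.4, so result = 1
(R ⊃ (Q ⊃ Q)): 0.2 ≤ 1, so result = 1
((R ⊃ (Q ⊃ Q)) ∨ P) = max(1, 0.7) = 1
((Q ∨ Q) ∧ ((R ⊃ (Q ⊃ Q)) ∨ P)) = min(0.4, 1) = 0.4
((¬R ∨ ¬¬Q) ∧ ((Q ∨ Q) ∧ ((R ⊃ (Q ⊃ Q)) ∨ P))) = min(1, 0.4) = 0.4
¬((¬R ∨ ¬¬Q) ∧ ((Q ∨ Q) ∧ ((R ⊃ (Q ⊃ Q)) ∨ P))): Gödel ¬ of 0.4 = 0 (operand ≠ 0)
(P ∨ ¬((¬R ∨ ¬¬Q) ∧ ((Q ∨ Q) ∧ ((R ⊃ (Q ⊃ Q)) ∨ P)))) = max(0.7, 0) = 0.7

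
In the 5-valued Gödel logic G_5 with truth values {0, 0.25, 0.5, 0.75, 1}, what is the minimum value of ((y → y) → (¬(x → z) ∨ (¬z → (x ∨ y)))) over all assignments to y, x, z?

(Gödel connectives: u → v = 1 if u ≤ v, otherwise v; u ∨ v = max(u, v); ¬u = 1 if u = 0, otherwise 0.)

The minimum is attained at y = 0, x = 0, z = 0:
  (y → y): 0 ≤ 0, so result = 1
  (x → z): 0 ≤ 0, so result = 1
  ¬(x → z): Gödel ¬ of 1 = 0 (operand ≠ 0)
  ¬z: Gödel ¬ of 0 = 1 (operand is 0)
  (x ∨ y) = max(0, 0) = 0
  (¬z → (x ∨ y)): 1 > 0, so result = 0
  (¬(x → z) ∨ (¬z → (x ∨ y))) = max(0, 0) = 0
  ((y → y) → (¬(x → z) ∨ (¬z → (x ∨ y)))): 1 > 0, so result = 0
Checking all 125 assignments confirms none give a value below 0.00.

0.00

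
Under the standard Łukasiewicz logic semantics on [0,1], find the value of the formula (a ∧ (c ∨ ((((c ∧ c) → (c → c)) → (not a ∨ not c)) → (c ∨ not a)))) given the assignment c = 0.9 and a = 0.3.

0.30

(c ∧ c) = min(0.9, 0.9) = 0.9
(c → c): min(1, 1 − 0.9 + 0.9) = 1
((c ∧ c) → (c → c)): min(1, 1 − 0.9 + 1) = 1
not a: Łukasiewicz ¬ gives 1 − 0.3 = 0.7
not c: Łukasiewicz ¬ gives 1 − 0.9 = 0.1
(not a ∨ not c) = max(0.7, 0.1) = 0.7
(((c ∧ c) → (c → c)) → (not a ∨ not c)): min(1, 1 − 1 + 0.7) = 0.7
not a: Łukasiewicz ¬ gives 1 − 0.3 = 0.7
(c ∨ not a) = max(0.9, 0.7) = 0.9
((((c ∧ c) → (c → c)) → (not a ∨ not c)) → (c ∨ not a)): min(1, 1 − 0.7 + 0.9) = 1
(c ∨ ((((c ∧ c) → (c → c)) → (not a ∨ not c)) → (c ∨ not a))) = max(0.9, 1) = 1
(a ∧ (c ∨ ((((c ∧ c) → (c → c)) → (not a ∨ not c)) → (c ∨ not a)))) = min(0.3, 1) = 0.3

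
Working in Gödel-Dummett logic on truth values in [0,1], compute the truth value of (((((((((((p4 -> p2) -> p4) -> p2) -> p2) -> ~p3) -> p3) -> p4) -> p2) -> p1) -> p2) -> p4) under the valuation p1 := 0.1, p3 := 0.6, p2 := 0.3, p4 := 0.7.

(p4 -> p2): 0.7 > 0.3, so result = 0.3
((p4 -> p2) -> p4): 0.3 ≤ 0.7, so result = 1
(((p4 -> p2) -> p4) -> p2): 1 > 0.3, so result = 0.3
((((p4 -> p2) -> p4) -> p2) -> p2): 0.3 ≤ 0.3, so result = 1
~p3: Gödel ¬ of 0.6 = 0 (operand ≠ 0)
(((((p4 -> p2) -> p4) -> p2) -> p2) -> ~p3): 1 > 0, so result = 0
((((((p4 -> p2) -> p4) -> p2) -> p2) -> ~p3) -> p3): 0 ≤ 0.6, so result = 1
(((((((p4 -> p2) -> p4) -> p2) -> p2) -> ~p3) -> p3) -> p4): 1 > 0.7, so result = 0.7
((((((((p4 -> p2) -> p4) -> p2) -> p2) -> ~p3) -> p3) -> p4) -> p2): 0.7 > 0.3, so result = 0.3
(((((((((p4 -> p2) -> p4) -> p2) -> p2) -> ~p3) -> p3) -> p4) -> p2) -> p1): 0.3 > 0.1, so result = 0.1
((((((((((p4 -> p2) -> p4) -> p2) -> p2) -> ~p3) -> p3) -> p4) -> p2) -> p1) -> p2): 0.1 ≤ 0.3, so result = 1
(((((((((((p4 -> p2) -> p4) -> p2) -> p2) -> ~p3) -> p3) -> p4) -> p2) -> p1) -> p2) -> p4): 1 > 0.7, so result = 0.7

0.70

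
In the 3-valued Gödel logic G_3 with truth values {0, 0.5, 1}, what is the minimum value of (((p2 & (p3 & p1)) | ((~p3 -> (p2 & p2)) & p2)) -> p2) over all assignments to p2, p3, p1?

Every assignment gives 1. For instance at p2 = 0, p3 = 0, p1 = 0:
  (p3 & p1) = min(0, 0) = 0
  (p2 & (p3 & p1)) = min(0, 0) = 0
  ~p3: Gödel ¬ of 0 = 1 (operand is 0)
  (p2 & p2) = min(0, 0) = 0
  (~p3 -> (p2 & p2)): 1 > 0, so result = 0
  ((~p3 -> (p2 & p2)) & p2) = min(0, 0) = 0
  ((p2 & (p3 & p1)) | ((~p3 -> (p2 & p2)) & p2)) = max(0, 0) = 0
  (((p2 & (p3 & p1)) | ((~p3 -> (p2 & p2)) & p2)) -> p2): 0 ≤ 0, so result = 1
All 27 assignments give value 1 — the formula is a G_3-tautology.

1.00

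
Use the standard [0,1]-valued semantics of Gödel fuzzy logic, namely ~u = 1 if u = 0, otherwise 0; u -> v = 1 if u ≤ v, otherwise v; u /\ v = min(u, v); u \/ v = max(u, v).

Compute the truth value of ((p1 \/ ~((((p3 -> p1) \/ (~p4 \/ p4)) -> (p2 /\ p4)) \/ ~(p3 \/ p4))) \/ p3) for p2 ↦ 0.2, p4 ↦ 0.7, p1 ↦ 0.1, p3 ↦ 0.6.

(p3 -> p1): 0.6 > 0.1, so result = 0.1
~p4: Gödel ¬ of 0.7 = 0 (operand ≠ 0)
(~p4 \/ p4) = max(0, 0.7) = 0.7
((p3 -> p1) \/ (~p4 \/ p4)) = max(0.1, 0.7) = 0.7
(p2 /\ p4) = min(0.2, 0.7) = 0.2
(((p3 -> p1) \/ (~p4 \/ p4)) -> (p2 /\ p4)): 0.7 > 0.2, so result = 0.2
(p3 \/ p4) = max(0.6, 0.7) = 0.7
~(p3 \/ p4): Gödel ¬ of 0.7 = 0 (operand ≠ 0)
((((p3 -> p1) \/ (~p4 \/ p4)) -> (p2 /\ p4)) \/ ~(p3 \/ p4)) = max(0.2, 0) = 0.2
~((((p3 -> p1) \/ (~p4 \/ p4)) -> (p2 /\ p4)) \/ ~(p3 \/ p4)): Gödel ¬ of 0.2 = 0 (operand ≠ 0)
(p1 \/ ~((((p3 -> p1) \/ (~p4 \/ p4)) -> (p2 /\ p4)) \/ ~(p3 \/ p4))) = max(0.1, 0) = 0.1
((p1 \/ ~((((p3 -> p1) \/ (~p4 \/ p4)) -> (p2 /\ p4)) \/ ~(p3 \/ p4))) \/ p3) = max(0.1, 0.6) = 0.6

0.60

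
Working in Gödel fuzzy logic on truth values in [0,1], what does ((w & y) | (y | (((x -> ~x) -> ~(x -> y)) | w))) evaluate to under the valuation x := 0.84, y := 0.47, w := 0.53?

1.00

(w & y) = min(0.53, 0.47) = 0.47
~x: Gödel ¬ of 0.84 = 0 (operand ≠ 0)
(x -> ~x): 0.84 > 0, so result = 0
(x -> y): 0.84 > 0.47, so result = 0.47
~(x -> y): Gödel ¬ of 0.47 = 0 (operand ≠ 0)
((x -> ~x) -> ~(x -> y)): 0 ≤ 0, so result = 1
(((x -> ~x) -> ~(x -> y)) | w) = max(1, 0.53) = 1
(y | (((x -> ~x) -> ~(x -> y)) | w)) = max(0.47, 1) = 1
((w & y) | (y | (((x -> ~x) -> ~(x -> y)) | w))) = max(0.47, 1) = 1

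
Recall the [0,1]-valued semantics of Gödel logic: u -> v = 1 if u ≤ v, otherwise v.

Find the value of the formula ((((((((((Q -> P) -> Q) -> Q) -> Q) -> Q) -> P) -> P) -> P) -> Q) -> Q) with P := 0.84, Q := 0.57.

(Q -> P): 0.57 ≤ 0.84, so result = 1
((Q -> P) -> Q): 1 > 0.57, so result = 0.57
(((Q -> P) -> Q) -> Q): 0.57 ≤ 0.57, so result = 1
((((Q -> P) -> Q) -> Q) -> Q): 1 > 0.57, so result = 0.57
(((((Q -> P) -> Q) -> Q) -> Q) -> Q): 0.57 ≤ 0.57, so result = 1
((((((Q -> P) -> Q) -> Q) -> Q) -> Q) -> P): 1 > 0.84, so result = 0.84
(((((((Q -> P) -> Q) -> Q) -> Q) -> Q) -> P) -> P): 0.84 ≤ 0.84, so result = 1
((((((((Q -> P) -> Q) -> Q) -> Q) -> Q) -> P) -> P) -> P): 1 > 0.84, so result = 0.84
(((((((((Q -> P) -> Q) -> Q) -> Q) -> Q) -> P) -> P) -> P) -> Q): 0.84 > 0.57, so result = 0.57
((((((((((Q -> P) -> Q) -> Q) -> Q) -> Q) -> P) -> P) -> P) -> Q) -> Q): 0.57 ≤ 0.57, so result = 1

1.00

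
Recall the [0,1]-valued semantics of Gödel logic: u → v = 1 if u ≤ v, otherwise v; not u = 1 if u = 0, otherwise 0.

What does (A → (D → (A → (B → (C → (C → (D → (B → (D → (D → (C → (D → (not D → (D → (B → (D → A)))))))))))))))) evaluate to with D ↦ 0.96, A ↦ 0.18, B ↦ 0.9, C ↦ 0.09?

1.00

not D: Gödel ¬ of 0.96 = 0 (operand ≠ 0)
(D → A): 0.96 > 0.18, so result = 0.18
(B → (D → A)): 0.9 > 0.18, so result = 0.18
(D → (B → (D → A))): 0.96 > 0.18, so result = 0.18
(not D → (D → (B → (D → A)))): 0 ≤ 0.18, so result = 1
(D → (not D → (D → (B → (D → A))))): 0.96 ≤ 1, so result = 1
(C → (D → (not D → (D → (B → (D → A)))))): 0.09 ≤ 1, so result = 1
(D → (C → (D → (not D → (D → (B → (D → A))))))): 0.96 ≤ 1, so result = 1
(D → (D → (C → (D → (not D → (D → (B → (D → A)))))))): 0.96 ≤ 1, so result = 1
(B → (D → (D → (C → (D → (not D → (D → (B → (D → A))))))))): 0.9 ≤ 1, so result = 1
(D → (B → (D → (D → (C → (D → (not D → (D → (B → (D → A)))))))))): 0.96 ≤ 1, so result = 1
(C → (D → (B → (D → (D → (C → (D → (not D → (D → (B → (D → A))))))))))): 0.09 ≤ 1, so result = 1
(C → (C → (D → (B → (D → (D → (C → (D → (not D → (D → (B → (D → A)))))))))))): 0.09 ≤ 1, so result = 1
(B → (C → (C → (D → (B → (D → (D → (C → (D → (not D → (D → (B → (D → A))))))))))))): 0.9 ≤ 1, so result = 1
(A → (B → (C → (C → (D → (B → (D → (D → (C → (D → (not D → (D → (B → (D → A)))))))))))))): 0.18 ≤ 1, so result = 1
(D → (A → (B → (C → (C → (D → (B → (D → (D → (C → (D → (not D → (D → (B → (D → A))))))))))))))): 0.96 ≤ 1, so result = 1
(A → (D → (A → (B → (C → (C → (D → (B → (D → (D → (C → (D → (not D → (D → (B → (D → A)))))))))))))))): 0.18 ≤ 1, so result = 1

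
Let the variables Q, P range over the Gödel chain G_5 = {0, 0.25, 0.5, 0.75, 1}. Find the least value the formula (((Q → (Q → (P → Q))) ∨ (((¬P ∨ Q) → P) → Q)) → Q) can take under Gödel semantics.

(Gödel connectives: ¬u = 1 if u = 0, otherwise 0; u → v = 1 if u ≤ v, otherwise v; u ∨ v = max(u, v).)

The minimum is attained at Q = 0, P = 0:
  (P → Q): 0 ≤ 0, so result = 1
  (Q → (P → Q)): 0 ≤ 1, so result = 1
  (Q → (Q → (P → Q))): 0 ≤ 1, so result = 1
  ¬P: Gödel ¬ of 0 = 1 (operand is 0)
  (¬P ∨ Q) = max(1, 0) = 1
  ((¬P ∨ Q) → P): 1 > 0, so result = 0
  (((¬P ∨ Q) → P) → Q): 0 ≤ 0, so result = 1
  ((Q → (Q → (P → Q))) ∨ (((¬P ∨ Q) → P) → Q)) = max(1, 1) = 1
  (((Q → (Q → (P → Q))) ∨ (((¬P ∨ Q) → P) → Q)) → Q): 1 > 0, so result = 0
Checking all 25 assignments confirms none give a value below 0.00.

0.00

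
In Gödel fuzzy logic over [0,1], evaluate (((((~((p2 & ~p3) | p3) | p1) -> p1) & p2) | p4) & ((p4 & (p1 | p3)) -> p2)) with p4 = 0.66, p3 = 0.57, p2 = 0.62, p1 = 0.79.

0.62

~p3: Gödel ¬ of 0.57 = 0 (operand ≠ 0)
(p2 & ~p3) = min(0.62, 0) = 0
((p2 & ~p3) | p3) = max(0, 0.57) = 0.57
~((p2 & ~p3) | p3): Gödel ¬ of 0.57 = 0 (operand ≠ 0)
(~((p2 & ~p3) | p3) | p1) = max(0, 0.79) = 0.79
((~((p2 & ~p3) | p3) | p1) -> p1): 0.79 ≤ 0.79, so result = 1
(((~((p2 & ~p3) | p3) | p1) -> p1) & p2) = min(1, 0.62) = 0.62
((((~((p2 & ~p3) | p3) | p1) -> p1) & p2) | p4) = max(0.62, 0.66) = 0.66
(p1 | p3) = max(0.79, 0.57) = 0.79
(p4 & (p1 | p3)) = min(0.66, 0.79) = 0.66
((p4 & (p1 | p3)) -> p2): 0.66 > 0.62, so result = 0.62
(((((~((p2 & ~p3) | p3) | p1) -> p1) & p2) | p4) & ((p4 & (p1 | p3)) -> p2)) = min(0.66, 0.62) = 0.62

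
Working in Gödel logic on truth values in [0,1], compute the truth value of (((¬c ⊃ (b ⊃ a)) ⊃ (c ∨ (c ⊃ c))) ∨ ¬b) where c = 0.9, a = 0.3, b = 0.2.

1.00

¬c: Gödel ¬ of 0.9 = 0 (operand ≠ 0)
(b ⊃ a): 0.2 ≤ 0.3, so result = 1
(¬c ⊃ (b ⊃ a)): 0 ≤ 1, so result = 1
(c ⊃ c): 0.9 ≤ 0.9, so result = 1
(c ∨ (c ⊃ c)) = max(0.9, 1) = 1
((¬c ⊃ (b ⊃ a)) ⊃ (c ∨ (c ⊃ c))): 1 ≤ 1, so result = 1
¬b: Gödel ¬ of 0.2 = 0 (operand ≠ 0)
(((¬c ⊃ (b ⊃ a)) ⊃ (c ∨ (c ⊃ c))) ∨ ¬b) = max(1, 0) = 1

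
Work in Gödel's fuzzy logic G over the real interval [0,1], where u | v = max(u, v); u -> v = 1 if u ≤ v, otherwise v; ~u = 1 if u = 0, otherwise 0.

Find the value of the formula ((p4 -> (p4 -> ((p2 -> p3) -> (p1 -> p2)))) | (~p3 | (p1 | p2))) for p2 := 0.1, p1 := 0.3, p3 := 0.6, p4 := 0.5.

(p2 -> p3): 0.1 ≤ 0.6, so result = 1
(p1 -> p2): 0.3 > 0.1, so result = 0.1
((p2 -> p3) -> (p1 -> p2)): 1 > 0.1, so result = 0.1
(p4 -> ((p2 -> p3) -> (p1 -> p2))): 0.5 > 0.1, so result = 0.1
(p4 -> (p4 -> ((p2 -> p3) -> (p1 -> p2)))): 0.5 > 0.1, so result = 0.1
~p3: Gödel ¬ of 0.6 = 0 (operand ≠ 0)
(p1 | p2) = max(0.3, 0.1) = 0.3
(~p3 | (p1 | p2)) = max(0, 0.3) = 0.3
((p4 -> (p4 -> ((p2 -> p3) -> (p1 -> p2)))) | (~p3 | (p1 | p2))) = max(0.1, 0.3) = 0.3

0.30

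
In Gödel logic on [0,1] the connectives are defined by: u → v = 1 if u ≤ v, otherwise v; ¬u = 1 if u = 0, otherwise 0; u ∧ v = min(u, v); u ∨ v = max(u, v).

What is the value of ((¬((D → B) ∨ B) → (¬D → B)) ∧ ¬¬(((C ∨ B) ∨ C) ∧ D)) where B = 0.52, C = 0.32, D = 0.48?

(D → B): 0.48 ≤ 0.52, so result = 1
((D → B) ∨ B) = max(1, 0.52) = 1
¬((D → B) ∨ B): Gödel ¬ of 1 = 0 (operand ≠ 0)
¬D: Gödel ¬ of 0.48 = 0 (operand ≠ 0)
(¬D → B): 0 ≤ 0.52, so result = 1
(¬((D → B) ∨ B) → (¬D → B)): 0 ≤ 1, so result = 1
(C ∨ B) = max(0.32, 0.52) = 0.52
((C ∨ B) ∨ C) = max(0.52, 0.32) = 0.52
(((C ∨ B) ∨ C) ∧ D) = min(0.52, 0.48) = 0.48
¬(((C ∨ B) ∨ C) ∧ D): Gödel ¬ of 0.48 = 0 (operand ≠ 0)
¬¬(((C ∨ B) ∨ C) ∧ D): Gödel ¬ of 0 = 1 (operand is 0)
((¬((D → B) ∨ B) → (¬D → B)) ∧ ¬¬(((C ∨ B) ∨ C) ∧ D)) = min(1, 1) = 1

1.00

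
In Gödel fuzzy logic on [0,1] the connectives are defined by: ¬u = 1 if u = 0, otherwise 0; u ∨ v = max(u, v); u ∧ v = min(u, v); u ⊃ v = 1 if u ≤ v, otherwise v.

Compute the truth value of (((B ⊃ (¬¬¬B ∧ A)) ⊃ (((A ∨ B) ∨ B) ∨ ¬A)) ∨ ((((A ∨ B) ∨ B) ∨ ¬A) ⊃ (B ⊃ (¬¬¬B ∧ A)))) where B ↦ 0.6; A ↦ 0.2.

¬B: Gödel ¬ of 0.6 = 0 (operand ≠ 0)
¬¬B: Gödel ¬ of 0 = 1 (operand is 0)
¬¬¬B: Gödel ¬ of 1 = 0 (operand ≠ 0)
(¬¬¬B ∧ A) = min(0, 0.2) = 0
(B ⊃ (¬¬¬B ∧ A)): 0.6 > 0, so result = 0
(A ∨ B) = max(0.2, 0.6) = 0.6
((A ∨ B) ∨ B) = max(0.6, 0.6) = 0.6
¬A: Gödel ¬ of 0.2 = 0 (operand ≠ 0)
(((A ∨ B) ∨ B) ∨ ¬A) = max(0.6, 0) = 0.6
((B ⊃ (¬¬¬B ∧ A)) ⊃ (((A ∨ B) ∨ B) ∨ ¬A)): 0 ≤ 0.6, so result = 1
(A ∨ B) = max(0.2, 0.6) = 0.6
((A ∨ B) ∨ B) = max(0.6, 0.6) = 0.6
¬A: Gödel ¬ of 0.2 = 0 (operand ≠ 0)
(((A ∨ B) ∨ B) ∨ ¬A) = max(0.6, 0) = 0.6
¬B: Gödel ¬ of 0.6 = 0 (operand ≠ 0)
¬¬B: Gödel ¬ of 0 = 1 (operand is 0)
¬¬¬B: Gödel ¬ of 1 = 0 (operand ≠ 0)
(¬¬¬B ∧ A) = min(0, 0.2) = 0
(B ⊃ (¬¬¬B ∧ A)): 0.6 > 0, so result = 0
((((A ∨ B) ∨ B) ∨ ¬A) ⊃ (B ⊃ (¬¬¬B ∧ A))): 0.6 > 0, so result = 0
(((B ⊃ (¬¬¬B ∧ A)) ⊃ (((A ∨ B) ∨ B) ∨ ¬A)) ∨ ((((A ∨ B) ∨ B) ∨ ¬A) ⊃ (B ⊃ (¬¬¬B ∧ A)))) = max(1, 0) = 1

1.00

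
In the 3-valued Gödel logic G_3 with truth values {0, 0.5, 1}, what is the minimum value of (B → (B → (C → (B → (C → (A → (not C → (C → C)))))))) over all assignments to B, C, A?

Every assignment gives 1. For instance at B = 0, C = 0, A = 0:
  not C: Gödel ¬ of 0 = 1 (operand is 0)
  (C → C): 0 ≤ 0, so result = 1
  (not C → (C → C)): 1 ≤ 1, so result = 1
  (A → (not C → (C → C))): 0 ≤ 1, so result = 1
  (C → (A → (not C → (C → C)))): 0 ≤ 1, so result = 1
  (B → (C → (A → (not C → (C → C))))): 0 ≤ 1, so result = 1
  (C → (B → (C → (A → (not C → (C → C)))))): 0 ≤ 1, so result = 1
  (B → (C → (B → (C → (A → (not C → (C → C))))))): 0 ≤ 1, so result = 1
  (B → (B → (C → (B → (C → (A → (not C → (C → C)))))))): 0 ≤ 1, so result = 1
All 27 assignments give value 1 — the formula is a G_3-tautology.

1.00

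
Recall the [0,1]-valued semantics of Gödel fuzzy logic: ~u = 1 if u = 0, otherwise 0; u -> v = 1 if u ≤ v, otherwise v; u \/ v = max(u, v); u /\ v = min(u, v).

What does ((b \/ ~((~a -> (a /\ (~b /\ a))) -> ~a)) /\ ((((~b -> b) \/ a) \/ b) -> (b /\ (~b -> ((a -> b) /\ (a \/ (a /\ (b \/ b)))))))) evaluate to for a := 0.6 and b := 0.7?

0.70

~a: Gödel ¬ of 0.6 = 0 (operand ≠ 0)
~b: Gödel ¬ of 0.7 = 0 (operand ≠ 0)
(~b /\ a) = min(0, 0.6) = 0
(a /\ (~b /\ a)) = min(0.6, 0) = 0
(~a -> (a /\ (~b /\ a))): 0 ≤ 0, so result = 1
~a: Gödel ¬ of 0.6 = 0 (operand ≠ 0)
((~a -> (a /\ (~b /\ a))) -> ~a): 1 > 0, so result = 0
~((~a -> (a /\ (~b /\ a))) -> ~a): Gödel ¬ of 0 = 1 (operand is 0)
(b \/ ~((~a -> (a /\ (~b /\ a))) -> ~a)) = max(0.7, 1) = 1
~b: Gödel ¬ of 0.7 = 0 (operand ≠ 0)
(~b -> b): 0 ≤ 0.7, so result = 1
((~b -> b) \/ a) = max(1, 0.6) = 1
(((~b -> b) \/ a) \/ b) = max(1, 0.7) = 1
~b: Gödel ¬ of 0.7 = 0 (operand ≠ 0)
(a -> b): 0.6 ≤ 0.7, so result = 1
(b \/ b) = max(0.7, 0.7) = 0.7
(a /\ (b \/ b)) = min(0.6, 0.7) = 0.6
(a \/ (a /\ (b \/ b))) = max(0.6, 0.6) = 0.6
((a -> b) /\ (a \/ (a /\ (b \/ b)))) = min(1, 0.6) = 0.6
(~b -> ((a -> b) /\ (a \/ (a /\ (b \/ b))))): 0 ≤ 0.6, so result = 1
(b /\ (~b -> ((a -> b) /\ (a \/ (a /\ (b \/ b)))))) = min(0.7, 1) = 0.7
((((~b -> b) \/ a) \/ b) -> (b /\ (~b -> ((a -> b) /\ (a \/ (a /\ (b \/ b))))))): 1 > 0.7, so result = 0.7
((b \/ ~((~a -> (a /\ (~b /\ a))) -> ~a)) /\ ((((~b -> b) \/ a) \/ b) -> (b /\ (~b -> ((a -> b) /\ (a \/ (a /\ (b \/ b)))))))) = min(1, 0.7) = 0.7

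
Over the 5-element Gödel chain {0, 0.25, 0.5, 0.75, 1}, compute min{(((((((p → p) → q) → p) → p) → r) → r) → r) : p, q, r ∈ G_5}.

0.00

The minimum is attained at p = 0, q = 0.25, r = 0:
  (p → p): 0 ≤ 0, so result = 1
  ((p → p) → q): 1 > 0.25, so result = 0.25
  (((p → p) → q) → p): 0.25 > 0, so result = 0
  ((((p → p) → q) → p) → p): 0 ≤ 0, so result = 1
  (((((p → p) → q) → p) → p) → r): 1 > 0, so result = 0
  ((((((p → p) → q) → p) → p) → r) → r): 0 ≤ 0, so result = 1
  (((((((p → p) → q) → p) → p) → r) → r) → r): 1 > 0, so result = 0
Checking all 125 assignments confirms none give a value below 0.00.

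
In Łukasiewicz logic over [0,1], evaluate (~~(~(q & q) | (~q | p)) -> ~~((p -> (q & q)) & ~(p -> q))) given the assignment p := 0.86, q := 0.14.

0.42

(q & q) = min(0.14, 0.14) = 0.14
~(q & q): Łukasiewicz ¬ gives 1 − 0.14 = 0.86
~q: Łukasiewicz ¬ gives 1 − 0.14 = 0.86
(~q | p) = max(0.86, 0.86) = 0.86
(~(q & q) | (~q | p)) = max(0.86, 0.86) = 0.86
~(~(q & q) | (~q | p)): Łukasiewicz ¬ gives 1 − 0.86 = 0.14
~~(~(q & q) | (~q | p)): Łukasiewicz ¬ gives 1 − 0.14 = 0.86
(q & q) = min(0.14, 0.14) = 0.14
(p -> (q & q)): min(1, 1 − 0.86 + 0.14) = 0.28
(p -> q): min(1, 1 − 0.86 + 0.14) = 0.28
~(p -> q): Łukasiewicz ¬ gives 1 − 0.28 = 0.72
((p -> (q & q)) & ~(p -> q)) = min(0.28, 0.72) = 0.28
~((p -> (q & q)) & ~(p -> q)): Łukasiewicz ¬ gives 1 − 0.28 = 0.72
~~((p -> (q & q)) & ~(p -> q)): Łukasiewicz ¬ gives 1 − 0.72 = 0.28
(~~(~(q & q) | (~q | p)) -> ~~((p -> (q & q)) & ~(p -> q))): min(1, 1 − 0.86 + 0.28) = 0.42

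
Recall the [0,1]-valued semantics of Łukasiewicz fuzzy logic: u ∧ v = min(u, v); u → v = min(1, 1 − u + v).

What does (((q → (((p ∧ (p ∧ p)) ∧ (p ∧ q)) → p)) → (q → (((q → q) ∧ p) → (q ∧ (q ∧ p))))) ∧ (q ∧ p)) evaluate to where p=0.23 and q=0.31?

0.23

(p ∧ p) = min(0.23, 0.23) = 0.23
(p ∧ (p ∧ p)) = min(0.23, 0.23) = 0.23
(p ∧ q) = min(0.23, 0.31) = 0.23
((p ∧ (p ∧ p)) ∧ (p ∧ q)) = min(0.23, 0.23) = 0.23
(((p ∧ (p ∧ p)) ∧ (p ∧ q)) → p): min(1, 1 − 0.23 + 0.23) = 1
(q → (((p ∧ (p ∧ p)) ∧ (p ∧ q)) → p)): min(1, 1 − 0.31 + 1) = 1
(q → q): min(1, 1 − 0.31 + 0.31) = 1
((q → q) ∧ p) = min(1, 0.23) = 0.23
(q ∧ p) = min(0.31, 0.23) = 0.23
(q ∧ (q ∧ p)) = min(0.31, 0.23) = 0.23
(((q → q) ∧ p) → (q ∧ (q ∧ p))): min(1, 1 − 0.23 + 0.23) = 1
(q → (((q → q) ∧ p) → (q ∧ (q ∧ p)))): min(1, 1 − 0.31 + 1) = 1
((q → (((p ∧ (p ∧ p)) ∧ (p ∧ q)) → p)) → (q → (((q → q) ∧ p) → (q ∧ (q ∧ p))))): min(1, 1 − 1 + 1) = 1
(q ∧ p) = min(0.31, 0.23) = 0.23
(((q → (((p ∧ (p ∧ p)) ∧ (p ∧ q)) → p)) → (q → (((q → q) ∧ p) → (q ∧ (q ∧ p))))) ∧ (q ∧ p)) = min(1, 0.23) = 0.23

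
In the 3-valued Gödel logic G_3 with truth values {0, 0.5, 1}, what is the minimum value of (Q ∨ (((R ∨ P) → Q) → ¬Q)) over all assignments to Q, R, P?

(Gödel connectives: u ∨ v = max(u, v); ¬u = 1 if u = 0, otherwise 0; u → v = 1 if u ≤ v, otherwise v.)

0.50

The minimum is attained at Q = 0.5, R = 0, P = 0:
  (R ∨ P) = max(0, 0) = 0
  ((R ∨ P) → Q): 0 ≤ 0.5, so result = 1
  ¬Q: Gödel ¬ of 0.5 = 0 (operand ≠ 0)
  (((R ∨ P) → Q) → ¬Q): 1 > 0, so result = 0
  (Q ∨ (((R ∨ P) → Q) → ¬Q)) = max(0.5, 0) = 0.5
Checking all 27 assignments confirms none give a value below 0.50.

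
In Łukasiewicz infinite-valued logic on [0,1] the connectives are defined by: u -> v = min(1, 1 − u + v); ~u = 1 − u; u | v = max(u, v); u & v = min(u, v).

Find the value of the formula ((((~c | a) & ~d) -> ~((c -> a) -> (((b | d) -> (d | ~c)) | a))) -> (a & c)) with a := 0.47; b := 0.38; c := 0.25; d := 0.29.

~c: Łukasiewicz ¬ gives 1 − 0.25 = 0.75
(~c | a) = max(0.75, 0.47) = 0.75
~d: Łukasiewicz ¬ gives 1 − 0.29 = 0.71
((~c | a) & ~d) = min(0.75, 0.71) = 0.71
(c -> a): min(1, 1 − 0.25 + 0.47) = 1
(b | d) = max(0.38, 0.29) = 0.38
~c: Łukasiewicz ¬ gives 1 − 0.25 = 0.75
(d | ~c) = max(0.29, 0.75) = 0.75
((b | d) -> (d | ~c)): min(1, 1 − 0.38 + 0.75) = 1
(((b | d) -> (d | ~c)) | a) = max(1, 0.47) = 1
((c -> a) -> (((b | d) -> (d | ~c)) | a)): min(1, 1 − 1 + 1) = 1
~((c -> a) -> (((b | d) -> (d | ~c)) | a)): Łukasiewicz ¬ gives 1 − 1 = 0
(((~c | a) & ~d) -> ~((c -> a) -> (((b | d) -> (d | ~c)) | a))): min(1, 1 − 0.71 + 0) = 0.29
(a & c) = min(0.47, 0.25) = 0.25
((((~c | a) & ~d) -> ~((c -> a) -> (((b | d) -> (d | ~c)) | a))) -> (a & c)): min(1, 1 − 0.29 + 0.25) = 0.96

0.96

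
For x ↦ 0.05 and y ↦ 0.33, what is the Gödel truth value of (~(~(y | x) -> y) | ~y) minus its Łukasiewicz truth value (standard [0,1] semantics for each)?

Gödel evaluation:
  (y | x) = max(0.33, 0.05) = 0.33
  ~(y | x): Gödel ¬ of 0.33 = 0 (operand ≠ 0)
  (~(y | x) -> y): 0 ≤ 0.33, so result = 1
  ~(~(y | x) -> y): Gödel ¬ of 1 = 0 (operand ≠ 0)
  ~y: Gödel ¬ of 0.33 = 0 (operand ≠ 0)
  (~(~(y | x) -> y) | ~y) = max(0, 0) = 0
  Gödel value = 0
Łukasiewicz evaluation:
  (y | x) = max(0.33, 0.05) = 0.33
  ~(y | x): Łukasiewicz ¬ gives 1 − 0.33 = 0.67
  (~(y | x) -> y): min(1, 1 − 0.67 + 0.33) = 0.66
  ~(~(y | x) -> y): Łukasiewicz ¬ gives 1 − 0.66 = 0.34
  ~y: Łukasiewicz ¬ gives 1 − 0.33 = 0.67
  (~(~(y | x) -> y) | ~y) = max(0.34, 0.67) = 0.67
  Łukasiewicz value = 0.67
Difference: 0 − 0.67 = -0.67

-0.67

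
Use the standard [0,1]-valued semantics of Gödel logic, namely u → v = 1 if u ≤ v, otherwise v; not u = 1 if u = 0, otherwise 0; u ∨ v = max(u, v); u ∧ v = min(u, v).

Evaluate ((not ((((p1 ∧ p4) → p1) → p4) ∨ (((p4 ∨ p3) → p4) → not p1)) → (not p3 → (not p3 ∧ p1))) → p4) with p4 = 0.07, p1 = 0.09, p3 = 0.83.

0.07

(p1 ∧ p4) = min(0.09, 0.07) = 0.07
((p1 ∧ p4) → p1): 0.07 ≤ 0.09, so result = 1
(((p1 ∧ p4) → p1) → p4): 1 > 0.07, so result = 0.07
(p4 ∨ p3) = max(0.07, 0.83) = 0.83
((p4 ∨ p3) → p4): 0.83 > 0.07, so result = 0.07
not p1: Gödel ¬ of 0.09 = 0 (operand ≠ 0)
(((p4 ∨ p3) → p4) → not p1): 0.07 > 0, so result = 0
((((p1 ∧ p4) → p1) → p4) ∨ (((p4 ∨ p3) → p4) → not p1)) = max(0.07, 0) = 0.07
not ((((p1 ∧ p4) → p1) → p4) ∨ (((p4 ∨ p3) → p4) → not p1)): Gödel ¬ of 0.07 = 0 (operand ≠ 0)
not p3: Gödel ¬ of 0.83 = 0 (operand ≠ 0)
not p3: Gödel ¬ of 0.83 = 0 (operand ≠ 0)
(not p3 ∧ p1) = min(0, 0.09) = 0
(not p3 → (not p3 ∧ p1)): 0 ≤ 0, so result = 1
(not ((((p1 ∧ p4) → p1) → p4) ∨ (((p4 ∨ p3) → p4) → not p1)) → (not p3 → (not p3 ∧ p1))): 0 ≤ 1, so result = 1
((not ((((p1 ∧ p4) → p1) → p4) ∨ (((p4 ∨ p3) → p4) → not p1)) → (not p3 → (not p3 ∧ p1))) → p4): 1 > 0.07, so result = 0.07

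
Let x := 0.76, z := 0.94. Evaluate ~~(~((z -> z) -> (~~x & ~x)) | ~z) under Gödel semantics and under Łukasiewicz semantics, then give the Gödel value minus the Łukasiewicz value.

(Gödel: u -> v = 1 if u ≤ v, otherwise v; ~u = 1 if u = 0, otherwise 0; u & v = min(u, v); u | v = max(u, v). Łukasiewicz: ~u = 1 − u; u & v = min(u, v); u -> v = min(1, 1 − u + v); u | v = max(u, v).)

Gödel evaluation:
  (z -> z): 0.94 ≤ 0.94, so result = 1
  ~x: Gödel ¬ of 0.76 = 0 (operand ≠ 0)
  ~~x: Gödel ¬ of 0 = 1 (operand is 0)
  ~x: Gödel ¬ of 0.76 = 0 (operand ≠ 0)
  (~~x & ~x) = min(1, 0) = 0
  ((z -> z) -> (~~x & ~x)): 1 > 0, so result = 0
  ~((z -> z) -> (~~x & ~x)): Gödel ¬ of 0 = 1 (operand is 0)
  ~z: Gödel ¬ of 0.94 = 0 (operand ≠ 0)
  (~((z -> z) -> (~~x & ~x)) | ~z) = max(1, 0) = 1
  ~(~((z -> z) -> (~~x & ~x)) | ~z): Gödel ¬ of 1 = 0 (operand ≠ 0)
  ~~(~((z -> z) -> (~~x & ~x)) | ~z): Gödel ¬ of 0 = 1 (operand is 0)
  Gödel value = 1
Łukasiewicz evaluation:
  (z -> z): min(1, 1 − 0.94 + 0.94) = 1
  ~x: Łukasiewicz ¬ gives 1 − 0.76 = 0.24
  ~~x: Łukasiewicz ¬ gives 1 − 0.24 = 0.76
  ~x: Łukasiewicz ¬ gives 1 − 0.76 = 0.24
  (~~x & ~x) = min(0.76, 0.24) = 0.24
  ((z -> z) -> (~~x & ~x)): min(1, 1 − 1 + 0.24) = 0.24
  ~((z -> z) -> (~~x & ~x)): Łukasiewicz ¬ gives 1 − 0.24 = 0.76
  ~z: Łukasiewicz ¬ gives 1 − 0.94 = 0.06
  (~((z -> z) -> (~~x & ~x)) | ~z) = max(0.76, 0.06) = 0.76
  ~(~((z -> z) -> (~~x & ~x)) | ~z): Łukasiewicz ¬ gives 1 − 0.76 = 0.24
  ~~(~((z -> z) -> (~~x & ~x)) | ~z): Łukasiewicz ¬ gives 1 − 0.24 = 0.76
  Łukasiewicz value = 0.76
Difference: 1 − 0.76 = 0.24

0.24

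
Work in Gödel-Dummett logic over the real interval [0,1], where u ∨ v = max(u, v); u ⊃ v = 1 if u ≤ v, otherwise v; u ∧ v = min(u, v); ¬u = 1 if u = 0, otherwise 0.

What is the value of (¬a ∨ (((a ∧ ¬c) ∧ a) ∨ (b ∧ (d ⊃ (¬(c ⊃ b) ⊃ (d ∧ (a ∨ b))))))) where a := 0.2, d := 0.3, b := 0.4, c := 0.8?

0.40

¬a: Gödel ¬ of 0.2 = 0 (operand ≠ 0)
¬c: Gödel ¬ of 0.8 = 0 (operand ≠ 0)
(a ∧ ¬c) = min(0.2, 0) = 0
((a ∧ ¬c) ∧ a) = min(0, 0.2) = 0
(c ⊃ b): 0.8 > 0.4, so result = 0.4
¬(c ⊃ b): Gödel ¬ of 0.4 = 0 (operand ≠ 0)
(a ∨ b) = max(0.2, 0.4) = 0.4
(d ∧ (a ∨ b)) = min(0.3, 0.4) = 0.3
(¬(c ⊃ b) ⊃ (d ∧ (a ∨ b))): 0 ≤ 0.3, so result = 1
(d ⊃ (¬(c ⊃ b) ⊃ (d ∧ (a ∨ b)))): 0.3 ≤ 1, so result = 1
(b ∧ (d ⊃ (¬(c ⊃ b) ⊃ (d ∧ (a ∨ b))))) = min(0.4, 1) = 0.4
(((a ∧ ¬c) ∧ a) ∨ (b ∧ (d ⊃ (¬(c ⊃ b) ⊃ (d ∧ (a ∨ b)))))) = max(0, 0.4) = 0.4
(¬a ∨ (((a ∧ ¬c) ∧ a) ∨ (b ∧ (d ⊃ (¬(c ⊃ b) ⊃ (d ∧ (a ∨ b))))))) = max(0, 0.4) = 0.4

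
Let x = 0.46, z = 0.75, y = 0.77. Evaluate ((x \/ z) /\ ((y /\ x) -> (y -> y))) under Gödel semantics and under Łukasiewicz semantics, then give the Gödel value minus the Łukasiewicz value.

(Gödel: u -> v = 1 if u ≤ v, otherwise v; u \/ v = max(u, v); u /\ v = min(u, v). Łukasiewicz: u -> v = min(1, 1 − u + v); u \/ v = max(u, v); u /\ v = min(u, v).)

0.00

Gödel evaluation:
  (x \/ z) = max(0.46, 0.75) = 0.75
  (y /\ x) = min(0.77, 0.46) = 0.46
  (y -> y): 0.77 ≤ 0.77, so result = 1
  ((y /\ x) -> (y -> y)): 0.46 ≤ 1, so result = 1
  ((x \/ z) /\ ((y /\ x) -> (y -> y))) = min(0.75, 1) = 0.75
  Gödel value = 0.75
Łukasiewicz evaluation:
  (x \/ z) = max(0.46, 0.75) = 0.75
  (y /\ x) = min(0.77, 0.46) = 0.46
  (y -> y): min(1, 1 − 0.77 + 0.77) = 1
  ((y /\ x) -> (y -> y)): min(1, 1 − 0.46 + 1) = 1
  ((x \/ z) /\ ((y /\ x) -> (y -> y))) = min(0.75, 1) = 0.75
  Łukasiewicz value = 0.75
Difference: 0.75 − 0.75 = 0.00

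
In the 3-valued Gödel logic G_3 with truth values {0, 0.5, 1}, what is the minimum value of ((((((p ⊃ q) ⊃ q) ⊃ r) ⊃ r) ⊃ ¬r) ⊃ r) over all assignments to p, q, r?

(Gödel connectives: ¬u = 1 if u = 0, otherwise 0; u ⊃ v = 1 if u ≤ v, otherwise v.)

The minimum is attained at p = 0, q = 0, r = 0:
  (p ⊃ q): 0 ≤ 0, so result = 1
  ((p ⊃ q) ⊃ q): 1 > 0, so result = 0
  (((p ⊃ q) ⊃ q) ⊃ r): 0 ≤ 0, so result = 1
  ((((p ⊃ q) ⊃ q) ⊃ r) ⊃ r): 1 > 0, so result = 0
  ¬r: Gödel ¬ of 0 = 1 (operand is 0)
  (((((p ⊃ q) ⊃ q) ⊃ r) ⊃ r) ⊃ ¬r): 0 ≤ 1, so result = 1
  ((((((p ⊃ q) ⊃ q) ⊃ r) ⊃ r) ⊃ ¬r) ⊃ r): 1 > 0, so result = 0
Checking all 27 assignments confirms none give a value below 0.00.

0.00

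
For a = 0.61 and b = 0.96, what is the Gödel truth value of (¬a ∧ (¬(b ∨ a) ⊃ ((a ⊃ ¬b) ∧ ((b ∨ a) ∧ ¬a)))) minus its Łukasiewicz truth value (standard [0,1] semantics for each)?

-0.39

Gödel evaluation:
  ¬a: Gödel ¬ of 0.61 = 0 (operand ≠ 0)
  (b ∨ a) = max(0.96, 0.61) = 0.96
  ¬(b ∨ a): Gödel ¬ of 0.96 = 0 (operand ≠ 0)
  ¬b: Gödel ¬ of 0.96 = 0 (operand ≠ 0)
  (a ⊃ ¬b): 0.61 > 0, so result = 0
  (b ∨ a) = max(0.96, 0.61) = 0.96
  ¬a: Gödel ¬ of 0.61 = 0 (operand ≠ 0)
  ((b ∨ a) ∧ ¬a) = min(0.96, 0) = 0
  ((a ⊃ ¬b) ∧ ((b ∨ a) ∧ ¬a)) = min(0, 0) = 0
  (¬(b ∨ a) ⊃ ((a ⊃ ¬b) ∧ ((b ∨ a) ∧ ¬a))): 0 ≤ 0, so result = 1
  (¬a ∧ (¬(b ∨ a) ⊃ ((a ⊃ ¬b) ∧ ((b ∨ a) ∧ ¬a)))) = min(0, 1) = 0
  Gödel value = 0
Łukasiewicz evaluation:
  ¬a: Łukasiewicz ¬ gives 1 − 0.61 = 0.39
  (b ∨ a) = max(0.96, 0.61) = 0.96
  ¬(b ∨ a): Łukasiewicz ¬ gives 1 − 0.96 = 0.04
  ¬b: Łukasiewicz ¬ gives 1 − 0.96 = 0.04
  (a ⊃ ¬b): min(1, 1 − 0.61 + 0.04) = 0.43
  (b ∨ a) = max(0.96, 0.61) = 0.96
  ¬a: Łukasiewicz ¬ gives 1 − 0.61 = 0.39
  ((b ∨ a) ∧ ¬a) = min(0.96, 0.39) = 0.39
  ((a ⊃ ¬b) ∧ ((b ∨ a) ∧ ¬a)) = min(0.43, 0.39) = 0.39
  (¬(b ∨ a) ⊃ ((a ⊃ ¬b) ∧ ((b ∨ a) ∧ ¬a))): min(1, 1 − 0.04 + 0.39) = 1
  (¬a ∧ (¬(b ∨ a) ⊃ ((a ⊃ ¬b) ∧ ((b ∨ a) ∧ ¬a)))) = min(0.39, 1) = 0.39
  Łukasiewicz value = 0.39
Difference: 0 − 0.39 = -0.39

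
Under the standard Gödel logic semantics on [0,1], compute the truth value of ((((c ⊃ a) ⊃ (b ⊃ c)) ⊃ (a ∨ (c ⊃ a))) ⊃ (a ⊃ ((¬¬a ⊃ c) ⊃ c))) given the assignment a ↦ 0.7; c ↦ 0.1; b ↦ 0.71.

(c ⊃ a): 0.1 ≤ 0.7, so result = 1
(b ⊃ c): 0.71 > 0.1, so result = 0.1
((c ⊃ a) ⊃ (b ⊃ c)): 1 > 0.1, so result = 0.1
(c ⊃ a): 0.1 ≤ 0.7, so result = 1
(a ∨ (c ⊃ a)) = max(0.7, 1) = 1
(((c ⊃ a) ⊃ (b ⊃ c)) ⊃ (a ∨ (c ⊃ a))): 0.1 ≤ 1, so result = 1
¬a: Gödel ¬ of 0.7 = 0 (operand ≠ 0)
¬¬a: Gödel ¬ of 0 = 1 (operand is 0)
(¬¬a ⊃ c): 1 > 0.1, so result = 0.1
((¬¬a ⊃ c) ⊃ c): 0.1 ≤ 0.1, so result = 1
(a ⊃ ((¬¬a ⊃ c) ⊃ c)): 0.7 ≤ 1, so result = 1
((((c ⊃ a) ⊃ (b ⊃ c)) ⊃ (a ∨ (c ⊃ a))) ⊃ (a ⊃ ((¬¬a ⊃ c) ⊃ c))): 1 ≤ 1, so result = 1

1.00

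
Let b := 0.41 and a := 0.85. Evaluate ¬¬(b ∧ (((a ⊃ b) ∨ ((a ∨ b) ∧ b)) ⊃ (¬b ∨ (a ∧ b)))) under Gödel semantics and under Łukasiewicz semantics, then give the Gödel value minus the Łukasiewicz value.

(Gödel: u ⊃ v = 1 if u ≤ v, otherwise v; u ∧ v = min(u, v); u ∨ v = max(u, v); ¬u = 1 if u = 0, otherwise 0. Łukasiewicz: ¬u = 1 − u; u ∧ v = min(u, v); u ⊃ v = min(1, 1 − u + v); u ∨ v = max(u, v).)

Gödel evaluation:
  (a ⊃ b): 0.85 > 0.41, so result = 0.41
  (a ∨ b) = max(0.85, 0.41) = 0.85
  ((a ∨ b) ∧ b) = min(0.85, 0.41) = 0.41
  ((a ⊃ b) ∨ ((a ∨ b) ∧ b)) = max(0.41, 0.41) = 0.41
  ¬b: Gödel ¬ of 0.41 = 0 (operand ≠ 0)
  (a ∧ b) = min(0.85, 0.41) = 0.41
  (¬b ∨ (a ∧ b)) = max(0, 0.41) = 0.41
  (((a ⊃ b) ∨ ((a ∨ b) ∧ b)) ⊃ (¬b ∨ (a ∧ b))): 0.41 ≤ 0.41, so result = 1
  (b ∧ (((a ⊃ b) ∨ ((a ∨ b) ∧ b)) ⊃ (¬b ∨ (a ∧ b)))) = min(0.41, 1) = 0.41
  ¬(b ∧ (((a ⊃ b) ∨ ((a ∨ b) ∧ b)) ⊃ (¬b ∨ (a ∧ b)))): Gödel ¬ of 0.41 = 0 (operand ≠ 0)
  ¬¬(b ∧ (((a ⊃ b) ∨ ((a ∨ b) ∧ b)) ⊃ (¬b ∨ (a ∧ b)))): Gödel ¬ of 0 = 1 (operand is 0)
  Gödel value = 1
Łukasiewicz evaluation:
  (a ⊃ b): min(1, 1 − 0.85 + 0.41) = 0.56
  (a ∨ b) = max(0.85, 0.41) = 0.85
  ((a ∨ b) ∧ b) = min(0.85, 0.41) = 0.41
  ((a ⊃ b) ∨ ((a ∨ b) ∧ b)) = max(0.56, 0.41) = 0.56
  ¬b: Łukasiewicz ¬ gives 1 − 0.41 = 0.59
  (a ∧ b) = min(0.85, 0.41) = 0.41
  (¬b ∨ (a ∧ b)) = max(0.59, 0.41) = 0.59
  (((a ⊃ b) ∨ ((a ∨ b) ∧ b)) ⊃ (¬b ∨ (a ∧ b))): min(1, 1 − 0.56 + 0.59) = 1
  (b ∧ (((a ⊃ b) ∨ ((a ∨ b) ∧ b)) ⊃ (¬b ∨ (a ∧ b)))) = min(0.41, 1) = 0.41
  ¬(b ∧ (((a ⊃ b) ∨ ((a ∨ b) ∧ b)) ⊃ (¬b ∨ (a ∧ b)))): Łukasiewicz ¬ gives 1 − 0.41 = 0.59
  ¬¬(b ∧ (((a ⊃ b) ∨ ((a ∨ b) ∧ b)) ⊃ (¬b ∨ (a ∧ b)))): Łukasiewicz ¬ gives 1 − 0.59 = 0.41
  Łukasiewicz value = 0.41
Difference: 1 − 0.41 = 0.59

0.59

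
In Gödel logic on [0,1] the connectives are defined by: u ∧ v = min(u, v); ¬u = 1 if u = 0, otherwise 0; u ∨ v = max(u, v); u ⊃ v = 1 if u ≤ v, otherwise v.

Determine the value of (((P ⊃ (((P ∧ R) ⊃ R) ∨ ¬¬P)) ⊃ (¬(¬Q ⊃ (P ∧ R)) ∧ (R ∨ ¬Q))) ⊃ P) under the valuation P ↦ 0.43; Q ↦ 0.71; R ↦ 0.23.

1.00

(P ∧ R) = min(0.43, 0.23) = 0.23
((P ∧ R) ⊃ R): 0.23 ≤ 0.23, so result = 1
¬P: Gödel ¬ of 0.43 = 0 (operand ≠ 0)
¬¬P: Gödel ¬ of 0 = 1 (operand is 0)
(((P ∧ R) ⊃ R) ∨ ¬¬P) = max(1, 1) = 1
(P ⊃ (((P ∧ R) ⊃ R) ∨ ¬¬P)): 0.43 ≤ 1, so result = 1
¬Q: Gödel ¬ of 0.71 = 0 (operand ≠ 0)
(P ∧ R) = min(0.43, 0.23) = 0.23
(¬Q ⊃ (P ∧ R)): 0 ≤ 0.23, so result = 1
¬(¬Q ⊃ (P ∧ R)): Gödel ¬ of 1 = 0 (operand ≠ 0)
¬Q: Gödel ¬ of 0.71 = 0 (operand ≠ 0)
(R ∨ ¬Q) = max(0.23, 0) = 0.23
(¬(¬Q ⊃ (P ∧ R)) ∧ (R ∨ ¬Q)) = min(0, 0.23) = 0
((P ⊃ (((P ∧ R) ⊃ R) ∨ ¬¬P)) ⊃ (¬(¬Q ⊃ (P ∧ R)) ∧ (R ∨ ¬Q))): 1 > 0, so result = 0
(((P ⊃ (((P ∧ R) ⊃ R) ∨ ¬¬P)) ⊃ (¬(¬Q ⊃ (P ∧ R)) ∧ (R ∨ ¬Q))) ⊃ P): 0 ≤ 0.43, so result = 1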